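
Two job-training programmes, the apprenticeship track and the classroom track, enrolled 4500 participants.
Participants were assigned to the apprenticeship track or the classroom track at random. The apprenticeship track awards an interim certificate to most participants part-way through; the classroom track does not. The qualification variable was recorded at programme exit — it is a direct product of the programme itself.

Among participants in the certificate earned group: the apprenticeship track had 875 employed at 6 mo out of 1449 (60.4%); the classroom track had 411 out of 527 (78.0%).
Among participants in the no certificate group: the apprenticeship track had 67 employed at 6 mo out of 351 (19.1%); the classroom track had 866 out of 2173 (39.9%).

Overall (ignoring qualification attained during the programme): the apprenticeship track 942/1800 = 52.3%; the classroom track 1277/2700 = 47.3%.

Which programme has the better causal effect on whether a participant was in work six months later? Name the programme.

the apprenticeship track

The stratified and pooled comparisons disagree (the classroom track wins within each qualification attained during the programme; the apprenticeship track wins overall), so the answer turns on the causal role of qualification attained during the programme.
Qualification attained during the programme is downstream of the programme. One should not condition on a consequence of treatment, so the overall rates are the right comparison.
Pooled: the apprenticeship track 52.3% vs the classroom track 47.3%; the apprenticeship track is higher overall.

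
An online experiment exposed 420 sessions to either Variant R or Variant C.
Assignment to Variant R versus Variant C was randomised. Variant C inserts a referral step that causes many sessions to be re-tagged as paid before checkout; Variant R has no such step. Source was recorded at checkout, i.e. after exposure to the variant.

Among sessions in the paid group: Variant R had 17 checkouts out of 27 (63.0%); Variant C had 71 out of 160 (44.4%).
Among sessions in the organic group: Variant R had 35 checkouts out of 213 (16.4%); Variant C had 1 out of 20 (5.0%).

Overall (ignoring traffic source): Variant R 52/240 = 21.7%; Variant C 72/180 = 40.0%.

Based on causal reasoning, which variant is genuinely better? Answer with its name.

Traffic source is downstream of the variant. One should not condition on a consequence of treatment, so the overall rates are the right comparison.
Pooled: Variant R 21.7% vs Variant C 40.0%; Variant C is higher overall.

Variant C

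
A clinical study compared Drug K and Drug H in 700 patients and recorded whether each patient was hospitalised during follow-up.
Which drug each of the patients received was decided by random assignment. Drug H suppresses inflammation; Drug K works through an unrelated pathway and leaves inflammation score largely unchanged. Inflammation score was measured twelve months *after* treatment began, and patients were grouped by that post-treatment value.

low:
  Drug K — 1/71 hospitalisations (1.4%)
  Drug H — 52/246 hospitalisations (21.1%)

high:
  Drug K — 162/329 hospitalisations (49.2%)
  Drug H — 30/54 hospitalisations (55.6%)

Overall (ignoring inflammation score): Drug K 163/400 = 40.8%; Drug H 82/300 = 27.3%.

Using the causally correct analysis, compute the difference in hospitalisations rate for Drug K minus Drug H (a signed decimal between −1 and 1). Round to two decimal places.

+0.13

Drug K is lower inside every inflammation score stratum but Drug H is lower in aggregate. Whether to stratify depends on how inflammation score relates to the drug.
Stratifying would compare drugs among patients the drugs themselves sorted into inflammation score groups — a form of selection on an intermediate. The unconditioned pooled rates give the total causal effect.
The causal difference is the pooled difference: 0.407 − 0.273 = +0.134.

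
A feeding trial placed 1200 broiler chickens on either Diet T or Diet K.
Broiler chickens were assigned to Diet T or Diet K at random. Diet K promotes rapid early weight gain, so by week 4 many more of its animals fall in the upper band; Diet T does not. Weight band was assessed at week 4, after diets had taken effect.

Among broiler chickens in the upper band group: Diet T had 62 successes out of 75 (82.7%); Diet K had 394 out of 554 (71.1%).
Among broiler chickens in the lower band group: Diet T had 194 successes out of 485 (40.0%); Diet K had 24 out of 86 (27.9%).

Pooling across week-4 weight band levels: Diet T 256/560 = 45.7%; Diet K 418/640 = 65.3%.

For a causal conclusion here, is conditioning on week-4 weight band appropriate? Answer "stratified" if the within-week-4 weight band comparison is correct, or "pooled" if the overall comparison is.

pooled

Because the diet influences week-4 weight band, week-4 weight band is a post-treatment mediator, not a confounder. Stratifying on it would bias the estimate; the causal effect is the crude pooled difference.
Pooled: Diet T 45.7% vs Diet K 65.3%; Diet K is higher overall.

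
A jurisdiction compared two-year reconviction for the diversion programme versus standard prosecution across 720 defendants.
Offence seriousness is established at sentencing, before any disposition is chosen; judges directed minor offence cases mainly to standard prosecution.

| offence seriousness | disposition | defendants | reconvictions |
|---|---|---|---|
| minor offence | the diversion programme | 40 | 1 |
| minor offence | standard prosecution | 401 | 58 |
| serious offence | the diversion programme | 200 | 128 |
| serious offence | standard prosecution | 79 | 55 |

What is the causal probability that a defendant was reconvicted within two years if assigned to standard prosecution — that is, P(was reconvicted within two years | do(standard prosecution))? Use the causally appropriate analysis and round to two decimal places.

The stratified and pooled comparisons disagree (the diversion programme wins within each offence seriousness; standard prosecution wins overall), so the answer turns on the causal role of offence seriousness.
Offence seriousness is set before the disposition has any effect — it is not caused by the disposition — and it independently drives the outcome. That makes it a confounder, so the causal comparison is within offence seriousness levels.
Standardising standard prosecution to the population offence seriousness mix: 0.613·58/401 + 0.388·55/79 = 0.358.

0.36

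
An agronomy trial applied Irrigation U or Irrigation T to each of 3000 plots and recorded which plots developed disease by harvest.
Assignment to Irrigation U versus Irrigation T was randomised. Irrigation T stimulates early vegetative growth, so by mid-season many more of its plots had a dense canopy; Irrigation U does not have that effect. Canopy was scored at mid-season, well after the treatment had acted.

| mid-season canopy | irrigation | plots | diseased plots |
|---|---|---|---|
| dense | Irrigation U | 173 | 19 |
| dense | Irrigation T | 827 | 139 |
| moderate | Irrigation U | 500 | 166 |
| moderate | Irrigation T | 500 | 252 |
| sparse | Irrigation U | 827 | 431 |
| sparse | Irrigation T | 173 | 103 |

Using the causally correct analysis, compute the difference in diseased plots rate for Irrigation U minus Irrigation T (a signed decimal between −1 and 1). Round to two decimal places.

+0.08

Mid-season canopy is recorded after the irrigation and is itself shifted by it — it sits on the causal path from irrigation to outcome. Conditioning on a mediator would strip out part of the effect we want; the pooled comparison gives the total causal effect.
The causal difference is the pooled difference: 0.411 − 0.329 = +0.081.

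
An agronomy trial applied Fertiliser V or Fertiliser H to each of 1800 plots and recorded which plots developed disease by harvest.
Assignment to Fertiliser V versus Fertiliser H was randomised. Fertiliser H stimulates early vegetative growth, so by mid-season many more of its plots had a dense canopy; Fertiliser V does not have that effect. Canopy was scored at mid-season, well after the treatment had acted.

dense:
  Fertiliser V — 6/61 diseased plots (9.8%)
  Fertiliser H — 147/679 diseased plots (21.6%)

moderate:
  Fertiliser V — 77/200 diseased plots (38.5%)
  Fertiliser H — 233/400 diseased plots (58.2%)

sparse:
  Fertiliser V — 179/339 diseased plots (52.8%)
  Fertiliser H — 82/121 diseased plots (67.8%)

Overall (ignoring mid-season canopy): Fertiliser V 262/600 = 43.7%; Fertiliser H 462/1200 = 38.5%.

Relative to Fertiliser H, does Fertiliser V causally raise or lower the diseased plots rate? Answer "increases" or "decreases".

The mid-season canopy-specific comparison favours Fertiliser V throughout, but the pooled figures favour Fertiliser H. The question is whether to condition on mid-season canopy.
Because the fertiliser influences mid-season canopy, mid-season canopy is a post-treatment mediator, not a confounder. Stratifying on it would bias the estimate; the causal effect is the crude pooled difference.
Pooled: Fertiliser V 43.7% vs Fertiliser H 38.5%; Fertiliser H is lower overall.

increases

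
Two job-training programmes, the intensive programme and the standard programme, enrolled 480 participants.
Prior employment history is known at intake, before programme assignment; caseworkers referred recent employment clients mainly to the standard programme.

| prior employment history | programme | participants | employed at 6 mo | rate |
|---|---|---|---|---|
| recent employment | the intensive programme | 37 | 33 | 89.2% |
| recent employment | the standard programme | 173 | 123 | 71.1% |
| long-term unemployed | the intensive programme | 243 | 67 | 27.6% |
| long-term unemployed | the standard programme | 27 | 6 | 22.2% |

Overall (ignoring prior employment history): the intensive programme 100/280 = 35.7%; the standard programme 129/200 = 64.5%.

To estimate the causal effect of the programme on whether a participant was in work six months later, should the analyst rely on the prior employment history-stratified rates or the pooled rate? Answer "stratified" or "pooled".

Here prior employment history is a common cause — it drives both which programme a case falls under and the outcome. The crude comparison mixes populations; the stratum-specific rates are the causally relevant ones.
Within each level — recent employment: 89.2% vs 71.1%; long-term unemployed: 27.6% vs 22.2% — the intensive programme is higher every time.

stratified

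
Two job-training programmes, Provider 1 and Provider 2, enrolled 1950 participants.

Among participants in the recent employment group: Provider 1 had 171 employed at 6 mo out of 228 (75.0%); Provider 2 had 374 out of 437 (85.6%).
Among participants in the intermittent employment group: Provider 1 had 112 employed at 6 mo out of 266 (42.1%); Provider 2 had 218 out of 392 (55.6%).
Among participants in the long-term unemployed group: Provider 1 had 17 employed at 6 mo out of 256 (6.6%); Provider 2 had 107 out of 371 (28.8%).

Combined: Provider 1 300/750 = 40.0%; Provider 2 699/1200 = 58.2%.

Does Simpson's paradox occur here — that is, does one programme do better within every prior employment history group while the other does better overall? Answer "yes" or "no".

no

Within each prior employment history level (recent employment 75.0% vs 85.6%; intermittent employment 42.1% vs 55.6%; long-term unemployed 6.6% vs 28.8%), Provider 2 has the higher rate every time. Pooled: 40.0% vs 58.2% — Provider 2 has the higher rate overall. They agree.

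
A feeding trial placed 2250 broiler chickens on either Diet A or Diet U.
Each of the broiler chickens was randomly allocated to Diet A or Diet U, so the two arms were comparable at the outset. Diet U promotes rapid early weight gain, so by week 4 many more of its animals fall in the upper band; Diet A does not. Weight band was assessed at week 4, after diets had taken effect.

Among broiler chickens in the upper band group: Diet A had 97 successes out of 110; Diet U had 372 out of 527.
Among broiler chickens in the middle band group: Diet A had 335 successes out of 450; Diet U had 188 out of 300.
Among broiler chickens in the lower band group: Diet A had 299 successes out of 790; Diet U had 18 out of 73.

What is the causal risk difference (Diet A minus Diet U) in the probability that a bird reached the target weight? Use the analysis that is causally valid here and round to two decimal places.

-0.10

Diet A is higher inside every week-4 weight band stratum but Diet U is higher in aggregate. Whether to stratify depends on how week-4 weight band relates to the diet.
Week-4 weight band is recorded after the diet and is itself shifted by it — it sits on the causal path from diet to outcome. Conditioning on a mediator would strip out part of the effect we want; the pooled comparison gives the total causal effect.
The causal difference is the pooled difference: 0.541 − 0.642 = -0.101.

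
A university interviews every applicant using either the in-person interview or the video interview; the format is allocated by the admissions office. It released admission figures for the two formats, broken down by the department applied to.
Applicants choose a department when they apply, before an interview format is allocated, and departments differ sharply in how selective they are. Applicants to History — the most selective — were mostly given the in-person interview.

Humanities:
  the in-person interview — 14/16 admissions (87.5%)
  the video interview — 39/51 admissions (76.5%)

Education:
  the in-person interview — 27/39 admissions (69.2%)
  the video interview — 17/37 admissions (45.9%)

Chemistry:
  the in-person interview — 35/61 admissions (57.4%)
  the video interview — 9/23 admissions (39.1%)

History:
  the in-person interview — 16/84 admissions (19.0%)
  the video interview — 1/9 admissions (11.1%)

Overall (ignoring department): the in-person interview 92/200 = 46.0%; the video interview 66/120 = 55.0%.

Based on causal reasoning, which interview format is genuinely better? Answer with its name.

The department-specific comparison favours the in-person interview throughout, but the pooled figures favour the video interview. The question is whether to condition on department.
Department satisfies the back-door criterion: it is not a descendant of the interview format, and it blocks the spurious path from interview format to outcome. Adjusting for it (i.e., using the within-department rates) gives the causal effect.
Within each level — Humanities: 87.5% vs 76.5%; Education: 69.2% vs 45.9%; Chemistry: 57.4% vs 39.1%; History: 19.0% vs 11.1% — the in-person interview is higher every time.

the in-person interview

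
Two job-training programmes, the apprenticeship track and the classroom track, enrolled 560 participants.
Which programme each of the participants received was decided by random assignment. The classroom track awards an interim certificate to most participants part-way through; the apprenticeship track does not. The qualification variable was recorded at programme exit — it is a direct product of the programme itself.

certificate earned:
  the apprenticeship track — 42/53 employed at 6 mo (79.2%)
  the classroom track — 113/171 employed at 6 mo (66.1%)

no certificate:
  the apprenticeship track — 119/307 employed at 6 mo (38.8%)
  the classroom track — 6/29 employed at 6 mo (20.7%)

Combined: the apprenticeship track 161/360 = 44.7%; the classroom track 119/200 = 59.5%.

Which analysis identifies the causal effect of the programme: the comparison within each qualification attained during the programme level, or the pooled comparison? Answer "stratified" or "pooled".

Qualification attained during the programme is recorded after the programme and is itself shifted by it — it sits on the causal path from programme to outcome. Conditioning on a mediator would strip out part of the effect we want; the pooled comparison gives the total causal effect.
Pooled: the apprenticeship track 44.7% vs the classroom track 59.5%; the classroom track is higher overall.

pooled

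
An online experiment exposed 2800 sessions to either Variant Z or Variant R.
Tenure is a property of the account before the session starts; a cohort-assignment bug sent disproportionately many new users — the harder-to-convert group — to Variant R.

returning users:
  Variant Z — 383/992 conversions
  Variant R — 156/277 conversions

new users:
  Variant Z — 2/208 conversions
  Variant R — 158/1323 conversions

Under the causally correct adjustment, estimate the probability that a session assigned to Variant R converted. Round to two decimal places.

The imbalance in user tenure arose from how sessions were allocated, not from anything the variant did; and user tenure independently affects the outcome. The pooled gap is confounded — condition on user tenure.
Standardising Variant R to the population user tenure mix: 0.453·156/277 + 0.547·158/1323 = 0.321.

0.32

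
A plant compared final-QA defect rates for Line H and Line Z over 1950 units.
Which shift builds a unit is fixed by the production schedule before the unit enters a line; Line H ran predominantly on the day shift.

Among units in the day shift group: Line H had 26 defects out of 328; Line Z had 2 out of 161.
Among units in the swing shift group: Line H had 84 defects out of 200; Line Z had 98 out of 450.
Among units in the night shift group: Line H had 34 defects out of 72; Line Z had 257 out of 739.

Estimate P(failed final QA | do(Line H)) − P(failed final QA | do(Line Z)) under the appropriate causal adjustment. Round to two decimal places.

Nothing the line does changes shift; the imbalance is an allocation artefact. With shift also predicting the outcome, the pooled figure is confounded, and the within-stratum comparison is the causal one.
Adjusting over the population distribution of shift: 0.251·(0.079−0.012) + 0.333·(0.420−0.218) + 0.416·(0.472−0.348) = +0.136.

+0.14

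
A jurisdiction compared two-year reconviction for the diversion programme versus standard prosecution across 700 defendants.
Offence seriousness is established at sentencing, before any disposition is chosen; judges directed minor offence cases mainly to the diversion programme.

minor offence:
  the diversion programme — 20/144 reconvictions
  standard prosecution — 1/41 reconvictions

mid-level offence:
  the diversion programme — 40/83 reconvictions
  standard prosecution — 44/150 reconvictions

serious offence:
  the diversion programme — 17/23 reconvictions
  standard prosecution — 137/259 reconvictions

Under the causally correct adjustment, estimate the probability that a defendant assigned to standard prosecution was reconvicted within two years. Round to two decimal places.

0.32

Here offence seriousness is a common cause — it drives both which disposition a case falls under and the outcome. The crude comparison mixes populations; the stratum-specific rates are the causally relevant ones.
Standardising standard prosecution to the population offence seriousness mix: 0.264·1/41 + 0.333·44/150 + 0.403·137/259 = 0.317.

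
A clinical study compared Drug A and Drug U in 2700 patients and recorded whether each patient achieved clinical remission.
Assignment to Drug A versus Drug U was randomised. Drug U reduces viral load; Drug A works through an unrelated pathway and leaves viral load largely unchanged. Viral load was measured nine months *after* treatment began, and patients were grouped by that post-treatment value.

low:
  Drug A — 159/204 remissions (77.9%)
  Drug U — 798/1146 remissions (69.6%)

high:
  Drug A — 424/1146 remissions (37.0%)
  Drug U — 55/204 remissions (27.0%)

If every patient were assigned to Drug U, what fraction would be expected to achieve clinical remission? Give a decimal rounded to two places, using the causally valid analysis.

Drug A is higher inside every viral load stratum but Drug U is higher in aggregate. Whether to stratify depends on how viral load relates to the drug.
Viral load here is a post-treatment variable shaped by the drug; conditioning on it would introduce bias rather than remove it. The overall comparison is the causal one.
So P(outcome | do(Drug U)) is just the pooled rate for Drug U: 853/1350 = 0.632.

0.63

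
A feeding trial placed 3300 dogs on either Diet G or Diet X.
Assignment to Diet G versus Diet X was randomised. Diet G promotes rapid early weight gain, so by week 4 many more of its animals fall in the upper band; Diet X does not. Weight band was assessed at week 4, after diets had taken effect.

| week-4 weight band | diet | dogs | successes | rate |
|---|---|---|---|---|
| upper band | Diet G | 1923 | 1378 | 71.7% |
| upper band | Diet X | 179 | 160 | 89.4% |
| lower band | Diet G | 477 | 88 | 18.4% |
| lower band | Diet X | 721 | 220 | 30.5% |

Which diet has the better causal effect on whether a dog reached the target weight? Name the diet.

Because the diet influences week-4 weight band, week-4 weight band is a post-treatment mediator, not a confounder. Stratifying on it would bias the estimate; the causal effect is the crude pooled difference.
Pooled: Diet G 61.1% vs Diet X 42.2%; Diet G is higher overall.

Diet G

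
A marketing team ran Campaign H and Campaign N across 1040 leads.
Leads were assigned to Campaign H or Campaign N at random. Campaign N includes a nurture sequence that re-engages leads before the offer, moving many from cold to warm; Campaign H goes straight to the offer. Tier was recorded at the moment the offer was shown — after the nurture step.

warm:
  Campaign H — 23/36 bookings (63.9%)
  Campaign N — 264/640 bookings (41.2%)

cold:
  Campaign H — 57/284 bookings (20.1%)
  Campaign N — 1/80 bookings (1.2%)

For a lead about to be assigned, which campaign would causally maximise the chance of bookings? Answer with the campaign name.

Within every engagement tier level Campaign H has the higher rate, yet pooled Campaign N does — Simpson's reversal.
Engagement tier here is a post-treatment variable shaped by the campaign; conditioning on it would introduce bias rather than remove it. The overall comparison is the causal one.
Pooled: Campaign H 25.0% vs Campaign N 36.8%; Campaign N is higher overall.

Campaign N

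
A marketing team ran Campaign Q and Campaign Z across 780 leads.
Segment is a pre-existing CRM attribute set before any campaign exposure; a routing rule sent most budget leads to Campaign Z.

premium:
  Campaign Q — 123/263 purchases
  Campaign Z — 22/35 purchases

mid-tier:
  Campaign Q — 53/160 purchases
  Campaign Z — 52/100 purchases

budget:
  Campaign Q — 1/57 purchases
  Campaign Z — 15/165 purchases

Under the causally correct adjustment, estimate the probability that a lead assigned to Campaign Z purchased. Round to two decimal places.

Customer segment satisfies the back-door criterion: it is not a descendant of the campaign, and it blocks the spurious path from campaign to outcome. Adjusting for it (i.e., using the within-customer segment rates) gives the causal effect.
Standardising Campaign Z to the population customer segment mix: 0.382·22/35 + 0.333·52/100 + 0.285·15/165 = 0.439.

0.44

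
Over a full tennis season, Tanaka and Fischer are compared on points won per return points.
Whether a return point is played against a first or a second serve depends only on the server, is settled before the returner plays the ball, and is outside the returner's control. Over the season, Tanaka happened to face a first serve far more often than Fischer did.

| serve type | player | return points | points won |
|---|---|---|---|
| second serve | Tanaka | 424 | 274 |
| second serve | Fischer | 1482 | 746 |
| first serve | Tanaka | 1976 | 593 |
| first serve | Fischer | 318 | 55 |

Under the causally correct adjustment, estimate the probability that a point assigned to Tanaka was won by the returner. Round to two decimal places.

0.46

Within every serve type level Tanaka has the higher rate, yet pooled Fischer does — Simpson's reversal.
Here serve type is a common cause — it drives both which player a case falls under and the outcome. The crude comparison mixes populations; the stratum-specific rates are the causally relevant ones.
Standardising Tanaka to the population serve type mix: 0.454·274/424 + 0.546·593/1976 = 0.457.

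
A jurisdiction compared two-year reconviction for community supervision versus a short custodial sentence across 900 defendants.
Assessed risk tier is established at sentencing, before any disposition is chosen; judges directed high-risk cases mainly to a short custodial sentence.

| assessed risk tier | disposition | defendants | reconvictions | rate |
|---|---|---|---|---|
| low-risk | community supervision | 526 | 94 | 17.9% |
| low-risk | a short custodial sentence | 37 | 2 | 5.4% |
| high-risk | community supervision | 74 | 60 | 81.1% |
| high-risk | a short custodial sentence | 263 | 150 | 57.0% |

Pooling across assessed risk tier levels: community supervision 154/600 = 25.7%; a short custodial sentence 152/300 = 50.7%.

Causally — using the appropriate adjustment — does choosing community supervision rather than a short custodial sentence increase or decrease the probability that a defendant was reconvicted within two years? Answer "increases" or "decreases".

increases

Within every assessed risk tier level a short custodial sentence has the lower rate, yet pooled community supervision does — Simpson's reversal.
Assessed risk tier satisfies the back-door criterion: it is not a descendant of the disposition, and it blocks the spurious path from disposition to outcome. Adjusting for it (i.e., using the within-assessed risk tier rates) gives the causal effect.
Within each level — low-risk: 17.9% vs 5.4%; high-risk: 81.1% vs 57.0% — a short custodial sentence is lower every time.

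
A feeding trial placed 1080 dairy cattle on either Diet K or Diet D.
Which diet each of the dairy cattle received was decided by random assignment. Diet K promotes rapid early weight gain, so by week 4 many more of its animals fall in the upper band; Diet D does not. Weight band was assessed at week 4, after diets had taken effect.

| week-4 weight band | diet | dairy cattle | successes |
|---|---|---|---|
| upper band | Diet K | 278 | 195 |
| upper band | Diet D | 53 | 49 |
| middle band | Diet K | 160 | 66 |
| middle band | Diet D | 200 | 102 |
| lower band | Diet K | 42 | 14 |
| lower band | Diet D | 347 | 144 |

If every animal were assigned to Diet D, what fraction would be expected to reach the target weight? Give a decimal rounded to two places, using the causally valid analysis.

Within every week-4 weight band level Diet D has the higher rate, yet pooled Diet K does — Simpson's reversal.
Week-4 weight band lies on the pathway diet → week-4 weight band → outcome, so adjusting for it blocks the indirect effect. For the total causal effect of diet, use the unadjusted pooled rates.
So P(outcome | do(Diet D)) is just the pooled rate for Diet D: 295/600 = 0.492.

0.49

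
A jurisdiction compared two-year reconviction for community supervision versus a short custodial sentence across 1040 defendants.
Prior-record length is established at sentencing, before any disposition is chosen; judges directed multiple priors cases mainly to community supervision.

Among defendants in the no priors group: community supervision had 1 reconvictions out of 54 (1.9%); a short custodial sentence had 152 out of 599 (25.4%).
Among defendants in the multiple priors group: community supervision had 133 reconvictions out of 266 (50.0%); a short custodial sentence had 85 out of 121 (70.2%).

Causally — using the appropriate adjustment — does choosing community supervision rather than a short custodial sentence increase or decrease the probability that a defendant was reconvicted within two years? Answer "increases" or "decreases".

decreases

community supervision is lower inside every prior-record length stratum but a short custodial sentence is lower in aggregate. Whether to stratify depends on how prior-record length relates to the disposition.
Here prior-record length is a common cause — it drives both which disposition a case falls under and the outcome. The crude comparison mixes populations; the stratum-specific rates are the causally relevant ones.
Within each level — no priors: 1.9% vs 25.4%; multiple priors: 50.0% vs 70.2% — community supervision is lower every time.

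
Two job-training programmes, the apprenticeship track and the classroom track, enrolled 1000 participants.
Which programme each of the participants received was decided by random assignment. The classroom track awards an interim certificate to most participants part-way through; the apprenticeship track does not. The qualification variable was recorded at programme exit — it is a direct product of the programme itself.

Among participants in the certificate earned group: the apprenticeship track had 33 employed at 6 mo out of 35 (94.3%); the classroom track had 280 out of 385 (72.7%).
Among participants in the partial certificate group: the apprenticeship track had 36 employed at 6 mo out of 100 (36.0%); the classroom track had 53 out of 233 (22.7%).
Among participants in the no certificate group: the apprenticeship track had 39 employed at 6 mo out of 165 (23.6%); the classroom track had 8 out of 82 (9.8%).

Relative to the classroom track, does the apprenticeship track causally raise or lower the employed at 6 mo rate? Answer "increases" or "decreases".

The qualification attained during the programme-specific comparison favours the apprenticeship track throughout, but the pooled figures favour the classroom track. The question is whether to condition on qualification attained during the programme.
Qualification attained during the programme is recorded after the programme and is itself shifted by it — it sits on the causal path from programme to outcome. Conditioning on a mediator would strip out part of the effect we want; the pooled comparison gives the total causal effect.
Pooled: the apprenticeship track 36.0% vs the classroom track 48.7%; the classroom track is higher overall.

decreases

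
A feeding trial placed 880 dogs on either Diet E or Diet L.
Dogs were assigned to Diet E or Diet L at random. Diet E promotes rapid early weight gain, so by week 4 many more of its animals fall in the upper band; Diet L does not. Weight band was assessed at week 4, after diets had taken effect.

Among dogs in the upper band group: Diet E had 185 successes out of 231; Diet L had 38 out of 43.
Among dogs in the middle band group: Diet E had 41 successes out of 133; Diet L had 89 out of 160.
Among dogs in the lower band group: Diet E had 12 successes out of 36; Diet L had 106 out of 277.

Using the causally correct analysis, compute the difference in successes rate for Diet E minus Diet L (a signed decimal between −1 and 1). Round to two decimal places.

+0.11

Week-4 weight band is recorded after the diet and is itself shifted by it — it sits on the causal path from diet to outcome. Conditioning on a mediator would strip out part of the effect we want; the pooled comparison gives the total causal effect.
The causal difference is the pooled difference: 0.595 − 0.485 = +0.110.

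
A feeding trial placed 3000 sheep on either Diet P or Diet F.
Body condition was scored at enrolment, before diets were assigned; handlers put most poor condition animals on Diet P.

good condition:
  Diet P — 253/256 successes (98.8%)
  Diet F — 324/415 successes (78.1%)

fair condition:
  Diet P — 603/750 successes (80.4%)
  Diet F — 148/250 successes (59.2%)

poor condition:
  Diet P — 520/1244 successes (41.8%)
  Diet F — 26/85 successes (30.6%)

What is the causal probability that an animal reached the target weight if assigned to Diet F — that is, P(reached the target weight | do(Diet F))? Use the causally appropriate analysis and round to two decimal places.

0.51

Since starting body condition is a pre-existing factor (not a product of the diet) and it affects the outcome on its own, it is a confounder. The stratified rates, not the pooled rate, identify the causal effect.
Standardising Diet F to the population starting body condition mix: 0.224·324/415 + 0.333·148/250 + 0.443·26/85 = 0.507.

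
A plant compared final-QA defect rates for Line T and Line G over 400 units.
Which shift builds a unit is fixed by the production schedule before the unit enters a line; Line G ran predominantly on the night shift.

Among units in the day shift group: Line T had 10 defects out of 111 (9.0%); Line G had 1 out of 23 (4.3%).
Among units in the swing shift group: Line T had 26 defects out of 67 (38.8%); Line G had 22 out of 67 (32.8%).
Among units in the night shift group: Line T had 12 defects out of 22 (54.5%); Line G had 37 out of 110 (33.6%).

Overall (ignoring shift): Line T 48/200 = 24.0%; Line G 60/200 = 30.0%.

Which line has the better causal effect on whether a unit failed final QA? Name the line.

Line G is lower inside every shift stratum but Line T is lower in aggregate. Whether to stratify depends on how shift relates to the line.
Shift satisfies the back-door criterion: it is not a descendant of the line, and it blocks the spurious path from line to outcome. Adjusting for it (i.e., using the within-shift rates) gives the causal effect.
Within each level — day shift: 9.0% vs 4.3%; swing shift: 38.8% vs 32.8%; night shift: 54.5% vs 33.6% — Line G is lower every time.

Line G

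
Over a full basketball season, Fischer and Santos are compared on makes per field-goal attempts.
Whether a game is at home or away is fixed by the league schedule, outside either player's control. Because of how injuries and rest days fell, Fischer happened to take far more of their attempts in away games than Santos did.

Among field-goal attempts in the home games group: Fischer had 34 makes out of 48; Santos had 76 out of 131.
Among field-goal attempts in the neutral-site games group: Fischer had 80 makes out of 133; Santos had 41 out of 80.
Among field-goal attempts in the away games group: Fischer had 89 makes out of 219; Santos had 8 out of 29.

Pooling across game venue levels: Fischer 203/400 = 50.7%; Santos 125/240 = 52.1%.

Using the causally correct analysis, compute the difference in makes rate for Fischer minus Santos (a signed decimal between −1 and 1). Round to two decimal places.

+0.12

Game venue is set before the player has any effect — it is not caused by the player — and it independently drives the outcome. That makes it a confounder, so the causal comparison is within game venue levels.
Adjusting over the population distribution of game venue: 0.280·(0.708−0.580) + 0.333·(0.602−0.512) + 0.388·(0.406−0.276) = +0.116.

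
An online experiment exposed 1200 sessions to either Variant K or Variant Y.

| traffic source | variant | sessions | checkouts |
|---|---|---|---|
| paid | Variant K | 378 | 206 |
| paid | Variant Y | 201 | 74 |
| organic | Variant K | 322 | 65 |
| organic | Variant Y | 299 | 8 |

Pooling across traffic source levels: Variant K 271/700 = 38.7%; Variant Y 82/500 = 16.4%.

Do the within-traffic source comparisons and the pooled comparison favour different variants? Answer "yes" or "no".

Within each traffic source level (paid 54.5% vs 36.8%; organic 20.2% vs 2.7%), Variant K has the higher rate every time. Pooled: 38.7% vs 16.4% — Variant K has the higher rate overall. They agree.

no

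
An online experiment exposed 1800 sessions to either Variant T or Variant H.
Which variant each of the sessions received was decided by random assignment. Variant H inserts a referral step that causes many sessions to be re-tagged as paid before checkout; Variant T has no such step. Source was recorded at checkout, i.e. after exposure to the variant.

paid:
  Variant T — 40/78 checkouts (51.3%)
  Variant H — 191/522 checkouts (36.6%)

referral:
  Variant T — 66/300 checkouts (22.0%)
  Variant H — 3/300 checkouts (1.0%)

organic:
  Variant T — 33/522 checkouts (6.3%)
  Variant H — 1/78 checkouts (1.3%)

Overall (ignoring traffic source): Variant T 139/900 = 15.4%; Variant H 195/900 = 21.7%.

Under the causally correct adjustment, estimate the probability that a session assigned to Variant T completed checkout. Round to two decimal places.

Traffic source is recorded after the variant and is itself shifted by it — it sits on the causal path from variant to outcome. Conditioning on a mediator would strip out part of the effect we want; the pooled comparison gives the total causal effect.
So P(outcome | do(Variant T)) is just the pooled rate for Variant T: 139/900 = 0.154.

0.15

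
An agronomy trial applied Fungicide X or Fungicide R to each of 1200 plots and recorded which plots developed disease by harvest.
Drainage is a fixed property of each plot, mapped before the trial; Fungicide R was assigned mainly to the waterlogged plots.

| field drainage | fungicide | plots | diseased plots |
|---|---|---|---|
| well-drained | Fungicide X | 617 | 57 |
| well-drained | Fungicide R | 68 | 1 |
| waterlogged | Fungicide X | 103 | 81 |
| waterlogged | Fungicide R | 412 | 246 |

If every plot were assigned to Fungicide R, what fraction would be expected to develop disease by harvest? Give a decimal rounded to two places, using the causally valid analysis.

0.26

Here field drainage is a common cause — it drives both which fungicide a case falls under and the outcome. The crude comparison mixes populations; the stratum-specific rates are the causally relevant ones.
Standardising Fungicide R to the population field drainage mix: 0.571·1/68 + 0.429·246/412 = 0.265.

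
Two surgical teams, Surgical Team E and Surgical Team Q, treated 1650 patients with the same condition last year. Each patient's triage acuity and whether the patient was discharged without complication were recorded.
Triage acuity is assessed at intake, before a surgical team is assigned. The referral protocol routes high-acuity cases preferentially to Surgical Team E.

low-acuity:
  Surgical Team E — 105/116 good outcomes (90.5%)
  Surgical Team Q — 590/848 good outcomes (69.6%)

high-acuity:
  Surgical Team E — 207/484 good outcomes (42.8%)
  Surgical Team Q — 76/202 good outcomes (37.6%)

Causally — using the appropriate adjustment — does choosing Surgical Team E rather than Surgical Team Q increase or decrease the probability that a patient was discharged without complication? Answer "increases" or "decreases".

increases

Triage acuity is set before the surgical team has any effect — it is not caused by the surgical team — and it independently drives the outcome. That makes it a confounder, so the causal comparison is within triage acuity levels.
Within each level — low-acuity: 90.5% vs 69.6%; high-acuity: 42.8% vs 37.6% — Surgical Team E is higher every time.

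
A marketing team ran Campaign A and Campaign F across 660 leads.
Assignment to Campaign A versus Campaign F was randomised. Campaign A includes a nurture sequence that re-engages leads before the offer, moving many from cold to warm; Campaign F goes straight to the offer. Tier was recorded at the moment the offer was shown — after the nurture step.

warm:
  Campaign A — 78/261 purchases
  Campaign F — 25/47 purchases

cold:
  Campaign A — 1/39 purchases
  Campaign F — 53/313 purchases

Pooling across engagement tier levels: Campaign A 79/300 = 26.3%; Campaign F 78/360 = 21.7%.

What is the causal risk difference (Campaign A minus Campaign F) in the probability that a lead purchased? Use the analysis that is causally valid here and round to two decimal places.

+0.05

Stratifying would compare campaigns among leads the campaigns themselves sorted into engagement tier groups — a form of selection on an intermediate. The unconditioned pooled rates give the total causal effect.
The causal difference is the pooled difference: 0.263 − 0.217 = +0.047.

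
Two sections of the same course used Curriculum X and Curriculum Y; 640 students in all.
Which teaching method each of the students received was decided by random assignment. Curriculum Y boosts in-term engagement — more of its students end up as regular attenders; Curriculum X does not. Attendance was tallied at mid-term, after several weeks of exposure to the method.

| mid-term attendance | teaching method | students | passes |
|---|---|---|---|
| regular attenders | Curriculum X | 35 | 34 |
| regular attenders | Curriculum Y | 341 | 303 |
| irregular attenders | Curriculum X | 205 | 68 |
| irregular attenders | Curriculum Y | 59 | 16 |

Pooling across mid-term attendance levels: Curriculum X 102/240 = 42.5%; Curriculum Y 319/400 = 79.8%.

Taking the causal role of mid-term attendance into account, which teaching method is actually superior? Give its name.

The stratified and pooled comparisons disagree (Curriculum X wins within each mid-term attendance; Curriculum Y wins overall), so the answer turns on the causal role of mid-term attendance.
Stratifying would compare teaching methods among students the teaching methods themselves sorted into mid-term attendance groups — a form of selection on an intermediate. The unconditioned pooled rates give the total causal effect.
Pooled: Curriculum X 42.5% vs Curriculum Y 79.8%; Curriculum Y is higher overall.

Curriculum Y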